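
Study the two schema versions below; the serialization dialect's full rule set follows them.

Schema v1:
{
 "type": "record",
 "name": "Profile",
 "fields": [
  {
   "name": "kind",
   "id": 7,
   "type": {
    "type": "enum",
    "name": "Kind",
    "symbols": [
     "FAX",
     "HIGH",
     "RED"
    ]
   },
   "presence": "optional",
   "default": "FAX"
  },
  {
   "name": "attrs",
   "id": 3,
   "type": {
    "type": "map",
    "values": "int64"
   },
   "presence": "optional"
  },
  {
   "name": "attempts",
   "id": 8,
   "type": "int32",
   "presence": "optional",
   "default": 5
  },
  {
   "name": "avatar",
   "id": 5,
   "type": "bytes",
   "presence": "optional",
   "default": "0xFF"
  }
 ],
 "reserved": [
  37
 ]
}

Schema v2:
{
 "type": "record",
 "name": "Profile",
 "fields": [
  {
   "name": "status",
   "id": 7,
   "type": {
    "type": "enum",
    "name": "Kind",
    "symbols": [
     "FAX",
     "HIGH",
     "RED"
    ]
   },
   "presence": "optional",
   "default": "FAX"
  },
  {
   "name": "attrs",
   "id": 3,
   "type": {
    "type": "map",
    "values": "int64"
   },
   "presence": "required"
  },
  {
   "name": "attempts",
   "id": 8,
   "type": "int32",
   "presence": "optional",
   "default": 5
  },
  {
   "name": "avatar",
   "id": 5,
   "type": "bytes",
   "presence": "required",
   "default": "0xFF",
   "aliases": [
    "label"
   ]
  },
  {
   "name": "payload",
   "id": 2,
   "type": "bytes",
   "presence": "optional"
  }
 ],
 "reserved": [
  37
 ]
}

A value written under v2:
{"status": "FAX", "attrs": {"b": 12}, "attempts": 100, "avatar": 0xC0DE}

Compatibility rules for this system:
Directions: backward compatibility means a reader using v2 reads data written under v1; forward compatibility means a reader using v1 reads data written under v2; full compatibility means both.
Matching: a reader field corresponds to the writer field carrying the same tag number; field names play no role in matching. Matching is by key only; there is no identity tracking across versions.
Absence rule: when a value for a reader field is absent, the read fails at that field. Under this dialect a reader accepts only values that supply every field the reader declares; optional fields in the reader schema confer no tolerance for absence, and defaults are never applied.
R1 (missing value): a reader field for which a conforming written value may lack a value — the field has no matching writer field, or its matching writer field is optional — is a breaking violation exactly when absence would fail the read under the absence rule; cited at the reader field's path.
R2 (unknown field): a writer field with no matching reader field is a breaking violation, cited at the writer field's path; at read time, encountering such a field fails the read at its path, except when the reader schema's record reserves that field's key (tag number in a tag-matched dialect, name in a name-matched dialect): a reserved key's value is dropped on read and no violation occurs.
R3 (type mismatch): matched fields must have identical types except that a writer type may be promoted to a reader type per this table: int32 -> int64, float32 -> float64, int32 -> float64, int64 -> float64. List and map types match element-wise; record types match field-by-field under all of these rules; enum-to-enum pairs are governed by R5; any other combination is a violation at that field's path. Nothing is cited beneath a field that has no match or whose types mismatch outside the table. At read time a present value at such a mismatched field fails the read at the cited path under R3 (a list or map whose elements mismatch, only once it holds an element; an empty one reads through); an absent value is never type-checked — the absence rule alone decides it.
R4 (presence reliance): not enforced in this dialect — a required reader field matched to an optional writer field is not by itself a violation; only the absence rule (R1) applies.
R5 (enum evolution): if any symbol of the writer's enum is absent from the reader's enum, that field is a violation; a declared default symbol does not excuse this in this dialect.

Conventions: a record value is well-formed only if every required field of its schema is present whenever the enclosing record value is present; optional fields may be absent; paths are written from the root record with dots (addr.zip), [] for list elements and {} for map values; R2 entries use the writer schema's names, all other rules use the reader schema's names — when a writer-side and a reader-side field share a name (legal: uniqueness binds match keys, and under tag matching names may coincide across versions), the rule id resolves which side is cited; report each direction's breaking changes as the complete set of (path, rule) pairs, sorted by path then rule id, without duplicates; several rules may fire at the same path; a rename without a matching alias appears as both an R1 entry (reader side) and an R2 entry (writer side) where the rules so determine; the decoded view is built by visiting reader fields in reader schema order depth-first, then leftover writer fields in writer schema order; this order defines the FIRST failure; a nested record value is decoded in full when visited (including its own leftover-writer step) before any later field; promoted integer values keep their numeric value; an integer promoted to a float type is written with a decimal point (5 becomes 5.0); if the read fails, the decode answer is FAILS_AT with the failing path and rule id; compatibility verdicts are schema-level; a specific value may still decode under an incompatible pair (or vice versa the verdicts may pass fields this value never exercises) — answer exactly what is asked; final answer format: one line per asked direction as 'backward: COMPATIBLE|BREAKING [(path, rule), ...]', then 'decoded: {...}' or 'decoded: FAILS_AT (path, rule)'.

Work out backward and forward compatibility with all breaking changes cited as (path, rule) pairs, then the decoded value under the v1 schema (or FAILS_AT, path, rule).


arrows below run writer -> reader for Profile
backward pass over Profile, reader schema v2, writer schema v1:
  Kind -> Kind, writer optional: status aligns to kind
  map<string, int64> -> map<string, int64>, writer optional: attrs aligns to attrs
  int32 -> int32, writer optional: attempts aligns to attempts
  bytes -> bytes, writer optional: avatar aligns to avatar
  no writer field matches reader payload
  violation R1 at attempts
  violation R1 at attrs
  violation R1 at avatar
  violation R1 at payload
  violation R1 at status
  => backward: BREAKING (5)
forward pass over Profile, reader schema v1, writer schema v2:
  Kind -> Kind, writer optional: kind aligns to status
  map<string, int64> -> map<string, int64>, writer required: attrs aligns to attrs
  int32 -> int32, writer optional: attempts aligns to attempts
  bytes -> bytes, writer required: avatar aligns to avatar
  writer field payload has no reader counterpart
  violation R1 at attempts
  violation R1 at kind
  violation R2 at payload
  => forward: BREAKING (3)
migrating the Profile value to v1:
  kind := "FAX" (from writer status)
  attrs := {"b": 12}
  attempts := 100
  avatar := 0xC0DE
  => decoded: {"kind": "FAX", "attrs": {"b": 12}, "attempts": 100, "avatar": 0xC0DE}

backward: BREAKING [(attempts, R1), (attrs, R1), (avatar, R1), (payload, R1), (status, R1)]; forward: BREAKING [(attempts, R1), (kind, R1), (payload, R2)]; decoded: {"kind": "FAX", "attrs": {"b": 12}, "attempts": 100, "avatar": 0xC0DE}


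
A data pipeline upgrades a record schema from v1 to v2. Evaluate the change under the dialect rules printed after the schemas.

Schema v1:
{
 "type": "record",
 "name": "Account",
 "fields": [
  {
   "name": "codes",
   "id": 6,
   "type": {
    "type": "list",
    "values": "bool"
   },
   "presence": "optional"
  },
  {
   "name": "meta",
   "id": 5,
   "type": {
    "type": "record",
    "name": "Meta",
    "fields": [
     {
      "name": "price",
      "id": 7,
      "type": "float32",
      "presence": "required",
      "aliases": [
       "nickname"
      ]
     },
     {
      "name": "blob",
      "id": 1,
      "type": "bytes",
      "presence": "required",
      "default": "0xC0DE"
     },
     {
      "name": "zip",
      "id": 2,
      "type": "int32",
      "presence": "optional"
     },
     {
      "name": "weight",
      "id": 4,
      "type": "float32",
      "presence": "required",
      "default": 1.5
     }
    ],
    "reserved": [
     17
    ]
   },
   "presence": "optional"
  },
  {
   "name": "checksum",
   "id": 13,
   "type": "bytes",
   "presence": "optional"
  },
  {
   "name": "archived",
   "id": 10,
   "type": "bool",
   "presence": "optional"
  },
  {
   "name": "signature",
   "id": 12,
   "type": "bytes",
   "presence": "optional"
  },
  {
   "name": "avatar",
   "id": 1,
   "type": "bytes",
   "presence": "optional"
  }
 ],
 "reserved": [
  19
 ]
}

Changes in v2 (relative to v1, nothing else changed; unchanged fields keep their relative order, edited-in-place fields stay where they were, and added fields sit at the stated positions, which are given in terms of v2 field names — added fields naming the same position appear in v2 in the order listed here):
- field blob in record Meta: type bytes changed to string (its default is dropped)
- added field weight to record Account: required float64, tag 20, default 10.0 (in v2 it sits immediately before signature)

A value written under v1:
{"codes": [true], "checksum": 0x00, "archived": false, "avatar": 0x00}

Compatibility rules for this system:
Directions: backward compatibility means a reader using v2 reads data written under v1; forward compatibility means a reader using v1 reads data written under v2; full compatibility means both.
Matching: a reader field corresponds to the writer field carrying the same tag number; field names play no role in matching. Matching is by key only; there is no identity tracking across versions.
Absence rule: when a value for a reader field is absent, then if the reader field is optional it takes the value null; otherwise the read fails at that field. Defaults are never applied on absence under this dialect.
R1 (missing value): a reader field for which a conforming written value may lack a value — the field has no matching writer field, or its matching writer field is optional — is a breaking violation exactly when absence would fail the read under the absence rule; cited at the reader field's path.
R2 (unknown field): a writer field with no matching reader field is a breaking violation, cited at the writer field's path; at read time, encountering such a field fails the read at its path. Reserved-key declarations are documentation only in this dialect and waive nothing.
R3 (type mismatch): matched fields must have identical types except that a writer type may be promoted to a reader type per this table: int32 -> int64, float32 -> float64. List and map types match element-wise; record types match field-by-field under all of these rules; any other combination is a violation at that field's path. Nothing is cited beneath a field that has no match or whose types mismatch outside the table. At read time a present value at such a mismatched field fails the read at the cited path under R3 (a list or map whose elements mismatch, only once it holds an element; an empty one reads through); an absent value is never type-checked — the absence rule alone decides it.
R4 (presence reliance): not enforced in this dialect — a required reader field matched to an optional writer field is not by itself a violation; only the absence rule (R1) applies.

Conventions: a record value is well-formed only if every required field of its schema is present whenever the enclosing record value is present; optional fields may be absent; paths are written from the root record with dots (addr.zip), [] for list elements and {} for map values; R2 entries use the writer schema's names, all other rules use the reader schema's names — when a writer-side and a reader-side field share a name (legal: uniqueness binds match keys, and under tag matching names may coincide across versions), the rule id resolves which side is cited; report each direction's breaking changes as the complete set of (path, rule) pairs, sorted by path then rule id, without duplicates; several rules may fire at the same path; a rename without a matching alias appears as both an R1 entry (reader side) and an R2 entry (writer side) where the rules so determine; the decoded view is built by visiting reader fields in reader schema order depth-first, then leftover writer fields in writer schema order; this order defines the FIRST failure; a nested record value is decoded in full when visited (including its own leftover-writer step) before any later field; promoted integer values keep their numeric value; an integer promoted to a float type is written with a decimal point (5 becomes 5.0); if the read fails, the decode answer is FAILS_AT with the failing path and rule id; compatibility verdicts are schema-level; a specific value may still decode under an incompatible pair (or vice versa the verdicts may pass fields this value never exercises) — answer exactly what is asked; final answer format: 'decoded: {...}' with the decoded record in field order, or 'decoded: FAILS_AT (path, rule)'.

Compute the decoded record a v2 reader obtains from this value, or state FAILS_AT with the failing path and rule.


decoded: FAILS_AT (weight, R1)

arrows below run writer -> reader for Account
decode walk for Account under reader schema v2:
  codes := [true]
  meta := null (absent, optional -> null)
  checksum := 0x00
  archived := false
  read fails at weight under R1 (no fill)
  => FAILS_AT (weight, R1)
ruling out the remaining Account differences:
  field blob in record Meta: type bytes changed to string (its default is dropped) -> affects the rule determinations only; this particular Account value decodes identically


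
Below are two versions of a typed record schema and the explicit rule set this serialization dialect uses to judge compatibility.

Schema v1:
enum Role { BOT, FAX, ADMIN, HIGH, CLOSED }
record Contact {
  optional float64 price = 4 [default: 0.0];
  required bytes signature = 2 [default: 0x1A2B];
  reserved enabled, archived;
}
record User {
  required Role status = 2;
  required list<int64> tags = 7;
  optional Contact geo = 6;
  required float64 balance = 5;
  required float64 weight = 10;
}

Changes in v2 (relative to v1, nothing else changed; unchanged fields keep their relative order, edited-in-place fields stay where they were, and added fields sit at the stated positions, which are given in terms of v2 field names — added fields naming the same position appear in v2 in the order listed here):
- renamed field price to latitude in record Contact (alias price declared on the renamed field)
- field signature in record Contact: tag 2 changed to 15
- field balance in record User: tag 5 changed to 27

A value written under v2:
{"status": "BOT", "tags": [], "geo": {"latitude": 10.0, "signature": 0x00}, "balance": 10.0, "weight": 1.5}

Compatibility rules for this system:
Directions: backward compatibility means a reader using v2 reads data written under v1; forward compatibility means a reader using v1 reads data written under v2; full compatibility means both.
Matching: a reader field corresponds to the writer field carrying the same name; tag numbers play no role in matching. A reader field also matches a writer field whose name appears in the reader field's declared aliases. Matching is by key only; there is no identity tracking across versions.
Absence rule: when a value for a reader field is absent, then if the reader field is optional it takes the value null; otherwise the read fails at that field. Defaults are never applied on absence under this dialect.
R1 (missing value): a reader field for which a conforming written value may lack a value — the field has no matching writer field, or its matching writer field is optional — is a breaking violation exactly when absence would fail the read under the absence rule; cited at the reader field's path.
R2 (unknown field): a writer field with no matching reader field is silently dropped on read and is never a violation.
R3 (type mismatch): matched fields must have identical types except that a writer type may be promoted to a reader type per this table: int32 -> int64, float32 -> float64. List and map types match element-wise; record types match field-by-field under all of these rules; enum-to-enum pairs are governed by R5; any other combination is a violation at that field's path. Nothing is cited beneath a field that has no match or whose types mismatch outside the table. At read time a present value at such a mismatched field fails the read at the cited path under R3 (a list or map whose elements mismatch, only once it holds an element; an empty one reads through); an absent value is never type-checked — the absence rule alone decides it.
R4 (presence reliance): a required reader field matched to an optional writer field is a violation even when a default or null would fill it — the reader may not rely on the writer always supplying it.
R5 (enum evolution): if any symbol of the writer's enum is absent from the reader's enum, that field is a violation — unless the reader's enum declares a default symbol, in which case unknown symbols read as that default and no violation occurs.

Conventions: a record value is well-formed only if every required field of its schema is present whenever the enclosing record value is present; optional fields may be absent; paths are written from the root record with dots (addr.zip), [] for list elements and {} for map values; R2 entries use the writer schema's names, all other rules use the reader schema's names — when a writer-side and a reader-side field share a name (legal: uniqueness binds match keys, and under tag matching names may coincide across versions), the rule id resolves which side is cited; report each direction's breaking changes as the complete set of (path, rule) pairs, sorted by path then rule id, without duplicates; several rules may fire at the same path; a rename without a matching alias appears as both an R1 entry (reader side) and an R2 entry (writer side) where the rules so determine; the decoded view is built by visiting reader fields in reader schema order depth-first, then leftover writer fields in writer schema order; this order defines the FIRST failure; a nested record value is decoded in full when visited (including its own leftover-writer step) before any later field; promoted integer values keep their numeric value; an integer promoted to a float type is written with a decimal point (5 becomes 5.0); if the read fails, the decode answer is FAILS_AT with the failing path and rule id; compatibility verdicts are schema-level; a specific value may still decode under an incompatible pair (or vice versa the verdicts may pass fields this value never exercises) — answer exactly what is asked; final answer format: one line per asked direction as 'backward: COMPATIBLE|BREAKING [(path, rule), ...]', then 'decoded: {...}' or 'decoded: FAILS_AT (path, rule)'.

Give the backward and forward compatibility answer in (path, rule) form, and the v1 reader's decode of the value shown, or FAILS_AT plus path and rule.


backward: COMPATIBLE []; forward: COMPATIBLE []; decoded: {"status": "BOT", "tags": [], "geo": {"price": null, "signature": 0x00}, "balance": 10.0, "weight": 1.5}

arrows below run writer -> reader for User
backward on User — v2 reading data written by v1:
  status: Role -> Role, writer required; from status
  tags: list<int64> -> list<int64>, writer required; from tags
  geo: Contact -> Contact, writer optional; from geo
  balance: float64 -> float64, writer required; from balance
  weight: float64 -> float64, writer required; from weight
  geo.latitude: float64 -> float64, writer optional; from geo.price
  geo.signature: bytes -> bytes, writer required; from geo.signature
  => no violations; backward on User: COMPATIBLE
forward on User — v1 reading data written by v2:
  status: Role -> Role, writer required; from status
  tags: list<int64> -> list<int64>, writer required; from tags
  geo: Contact -> Contact, writer optional; from geo
  balance: float64 -> float64, writer required; from balance
  weight: float64 -> float64, writer required; from weight
  no writer field matches reader geo.price
  geo.signature: bytes -> bytes, writer required; from geo.signature
  writer field geo.latitude has no reader counterpart
  => no violations; forward on User: COMPATIBLE
decode walk for User under reader schema v1:
  status := "BOT"
  tags := []
  geo.price := null (absent, optional -> null)
  geo.signature := 0x00
  writer geo.latitude: unknown -> dropped
  balance := 10.0
  weight := 1.5
  => decoded: {"status": "BOT", "tags": [], "geo": {"price": null, "signature": 0x00}, "balance": 10.0, "weight": 1.5}


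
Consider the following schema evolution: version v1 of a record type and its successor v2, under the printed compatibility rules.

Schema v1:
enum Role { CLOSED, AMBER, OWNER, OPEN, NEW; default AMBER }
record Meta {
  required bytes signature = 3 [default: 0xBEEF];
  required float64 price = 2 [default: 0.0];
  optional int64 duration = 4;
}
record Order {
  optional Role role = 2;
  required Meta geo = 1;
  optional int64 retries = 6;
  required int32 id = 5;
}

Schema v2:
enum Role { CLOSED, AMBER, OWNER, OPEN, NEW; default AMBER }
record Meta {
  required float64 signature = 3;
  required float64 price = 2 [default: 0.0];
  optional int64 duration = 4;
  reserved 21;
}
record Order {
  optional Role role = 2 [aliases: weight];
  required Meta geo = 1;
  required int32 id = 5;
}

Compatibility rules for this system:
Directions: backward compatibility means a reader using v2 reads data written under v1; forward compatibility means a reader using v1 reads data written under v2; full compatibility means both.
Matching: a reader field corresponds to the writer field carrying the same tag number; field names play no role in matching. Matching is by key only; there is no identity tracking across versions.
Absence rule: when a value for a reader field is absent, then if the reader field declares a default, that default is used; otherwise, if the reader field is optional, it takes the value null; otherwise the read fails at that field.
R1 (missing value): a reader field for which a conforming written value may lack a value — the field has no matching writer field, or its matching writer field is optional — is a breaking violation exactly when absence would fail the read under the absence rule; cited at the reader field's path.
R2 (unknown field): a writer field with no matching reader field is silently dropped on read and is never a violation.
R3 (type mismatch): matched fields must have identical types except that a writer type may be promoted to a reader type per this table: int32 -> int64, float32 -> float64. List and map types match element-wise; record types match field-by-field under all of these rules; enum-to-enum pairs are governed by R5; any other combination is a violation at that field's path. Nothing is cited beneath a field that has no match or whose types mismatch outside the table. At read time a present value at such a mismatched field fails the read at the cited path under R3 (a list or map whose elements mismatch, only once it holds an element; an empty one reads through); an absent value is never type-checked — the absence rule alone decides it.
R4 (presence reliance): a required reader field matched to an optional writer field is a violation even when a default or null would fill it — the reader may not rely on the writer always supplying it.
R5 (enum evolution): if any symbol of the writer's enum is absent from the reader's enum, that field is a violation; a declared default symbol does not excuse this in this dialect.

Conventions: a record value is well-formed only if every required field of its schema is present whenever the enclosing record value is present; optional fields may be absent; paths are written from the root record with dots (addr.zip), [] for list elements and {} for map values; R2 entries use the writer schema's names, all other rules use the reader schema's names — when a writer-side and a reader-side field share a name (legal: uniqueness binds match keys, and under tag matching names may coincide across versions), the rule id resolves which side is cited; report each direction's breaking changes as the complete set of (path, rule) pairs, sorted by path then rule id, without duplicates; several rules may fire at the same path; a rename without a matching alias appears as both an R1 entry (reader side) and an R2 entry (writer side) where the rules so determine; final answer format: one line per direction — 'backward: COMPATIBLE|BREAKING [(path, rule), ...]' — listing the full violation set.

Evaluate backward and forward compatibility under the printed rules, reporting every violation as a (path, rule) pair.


backward: BREAKING [(geo.signature, R3)]; forward: BREAKING [(geo.signature, R3)]

the writer's type comes first in each Order pair
backward for Order (reader v2, writer v1):
  role: paired with writer role (Role -> Role; writer optional)
  geo: paired with writer geo (Meta -> Meta; writer required)
  id: paired with writer id (int32 -> int32; writer required)
  writer field retries has no reader counterpart
  geo.signature: paired with writer geo.signature (bytes -> float64; writer required)
  geo.price: paired with writer geo.price (float64 -> float64; writer required)
  geo.duration: paired with writer geo.duration (int64 -> int64; writer optional)
  R3 fires at geo.signature
  => backward: BREAKING (1)
forward for Order (reader v1, writer v2):
  role: paired with writer role (Role -> Role; writer optional)
  geo: paired with writer geo (Meta -> Meta; writer required)
  no writer field matches reader retries
  id: paired with writer id (int32 -> int32; writer required)
  geo.signature: paired with writer geo.signature (float64 -> bytes; writer required)
  geo.price: paired with writer geo.price (float64 -> float64; writer required)
  geo.duration: paired with writer geo.duration (int64 -> int64; writer optional)
  R3 fires at geo.signature
  => forward: BREAKING (1)


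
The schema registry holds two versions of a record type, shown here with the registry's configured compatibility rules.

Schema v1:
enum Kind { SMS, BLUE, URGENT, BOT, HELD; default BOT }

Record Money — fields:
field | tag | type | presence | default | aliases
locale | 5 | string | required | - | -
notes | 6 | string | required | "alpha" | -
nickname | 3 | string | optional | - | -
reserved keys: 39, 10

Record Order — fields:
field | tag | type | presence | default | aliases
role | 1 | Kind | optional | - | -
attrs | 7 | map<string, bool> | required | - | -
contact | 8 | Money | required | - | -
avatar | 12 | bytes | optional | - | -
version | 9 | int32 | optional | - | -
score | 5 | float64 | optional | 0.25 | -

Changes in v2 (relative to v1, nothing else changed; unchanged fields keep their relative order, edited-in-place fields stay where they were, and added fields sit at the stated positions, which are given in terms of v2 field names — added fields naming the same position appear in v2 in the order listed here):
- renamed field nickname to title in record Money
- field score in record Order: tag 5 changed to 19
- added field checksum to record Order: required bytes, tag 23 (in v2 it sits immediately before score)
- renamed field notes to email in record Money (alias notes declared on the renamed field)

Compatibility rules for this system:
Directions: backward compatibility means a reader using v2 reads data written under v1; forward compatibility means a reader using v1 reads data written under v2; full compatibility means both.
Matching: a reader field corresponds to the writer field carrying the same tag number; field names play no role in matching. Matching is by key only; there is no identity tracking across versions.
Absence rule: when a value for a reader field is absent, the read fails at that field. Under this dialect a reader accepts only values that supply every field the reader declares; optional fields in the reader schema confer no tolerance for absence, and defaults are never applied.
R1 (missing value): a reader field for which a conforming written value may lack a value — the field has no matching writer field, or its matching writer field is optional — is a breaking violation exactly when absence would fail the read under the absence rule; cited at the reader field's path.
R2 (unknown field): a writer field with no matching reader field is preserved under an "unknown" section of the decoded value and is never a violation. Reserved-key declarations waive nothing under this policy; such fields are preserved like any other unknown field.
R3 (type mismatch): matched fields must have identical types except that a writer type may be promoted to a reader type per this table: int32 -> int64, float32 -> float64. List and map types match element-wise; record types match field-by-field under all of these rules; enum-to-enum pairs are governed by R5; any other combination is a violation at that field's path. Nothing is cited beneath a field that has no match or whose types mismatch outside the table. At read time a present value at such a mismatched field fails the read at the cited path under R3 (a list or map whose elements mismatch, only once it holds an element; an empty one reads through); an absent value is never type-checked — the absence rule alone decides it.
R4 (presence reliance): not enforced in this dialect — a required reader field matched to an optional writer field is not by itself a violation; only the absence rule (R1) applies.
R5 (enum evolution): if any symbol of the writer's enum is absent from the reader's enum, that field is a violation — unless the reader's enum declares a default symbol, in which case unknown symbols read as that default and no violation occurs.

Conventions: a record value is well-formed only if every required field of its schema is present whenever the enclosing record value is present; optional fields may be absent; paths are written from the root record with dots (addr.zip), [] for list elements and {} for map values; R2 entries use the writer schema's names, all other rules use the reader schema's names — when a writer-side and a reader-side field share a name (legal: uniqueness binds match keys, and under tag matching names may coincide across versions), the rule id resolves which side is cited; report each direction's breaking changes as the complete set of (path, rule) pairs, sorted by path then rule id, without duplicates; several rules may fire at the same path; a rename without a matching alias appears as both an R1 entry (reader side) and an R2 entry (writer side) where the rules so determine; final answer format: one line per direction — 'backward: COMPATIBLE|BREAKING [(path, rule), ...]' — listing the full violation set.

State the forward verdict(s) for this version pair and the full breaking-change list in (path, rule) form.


forward: BREAKING [(avatar, R1), (contact.nickname, R1), (role, R1), (score, R1), (version, R1)]

the writer's type comes first in each Order pair
forward on Order — v1 reading data written by v2:
  writer optional, Kind -> Kind: reader role maps from writer role
  writer required, map<string, bool> -> map<string, bool>: reader attrs maps from writer attrs
  writer required, Money -> Money: reader contact maps from writer contact
  writer optional, bytes -> bytes: reader avatar maps from writer avatar
  writer optional, int32 -> int32: reader version maps from writer version
  score: no writer-side match
  writer checksum: unknown to reader
  writer score: unknown to reader
  writer required, string -> string: reader contact.locale maps from writer contact.locale
  writer required, string -> string: reader contact.notes maps from writer contact.email
  writer optional, string -> string: reader contact.nickname maps from writer contact.title
  rule R1 violated at avatar
  rule R1 violated at contact.nickname
  rule R1 violated at role
  rule R1 violated at score
  rule R1 violated at version
  => forward: BREAKING (5)
ruling out the remaining Order differences:
  renamed field nickname to title in record Money -> matters only for Order's backward compatibility — outside the asked direction
  field score in record Order: tag 5 changed to 19 -> no rule fires on it in Order's dialect; the asked verdict holds
  added field checksum to record Order: required bytes, tag 23 (in v2 it sits immediately before score) -> matters only for Order's backward compatibility — outside the asked direction
  renamed field notes to email in record Money (alias notes declared on the renamed field) -> no rule fires on it in Order's dialect; the asked verdict holds


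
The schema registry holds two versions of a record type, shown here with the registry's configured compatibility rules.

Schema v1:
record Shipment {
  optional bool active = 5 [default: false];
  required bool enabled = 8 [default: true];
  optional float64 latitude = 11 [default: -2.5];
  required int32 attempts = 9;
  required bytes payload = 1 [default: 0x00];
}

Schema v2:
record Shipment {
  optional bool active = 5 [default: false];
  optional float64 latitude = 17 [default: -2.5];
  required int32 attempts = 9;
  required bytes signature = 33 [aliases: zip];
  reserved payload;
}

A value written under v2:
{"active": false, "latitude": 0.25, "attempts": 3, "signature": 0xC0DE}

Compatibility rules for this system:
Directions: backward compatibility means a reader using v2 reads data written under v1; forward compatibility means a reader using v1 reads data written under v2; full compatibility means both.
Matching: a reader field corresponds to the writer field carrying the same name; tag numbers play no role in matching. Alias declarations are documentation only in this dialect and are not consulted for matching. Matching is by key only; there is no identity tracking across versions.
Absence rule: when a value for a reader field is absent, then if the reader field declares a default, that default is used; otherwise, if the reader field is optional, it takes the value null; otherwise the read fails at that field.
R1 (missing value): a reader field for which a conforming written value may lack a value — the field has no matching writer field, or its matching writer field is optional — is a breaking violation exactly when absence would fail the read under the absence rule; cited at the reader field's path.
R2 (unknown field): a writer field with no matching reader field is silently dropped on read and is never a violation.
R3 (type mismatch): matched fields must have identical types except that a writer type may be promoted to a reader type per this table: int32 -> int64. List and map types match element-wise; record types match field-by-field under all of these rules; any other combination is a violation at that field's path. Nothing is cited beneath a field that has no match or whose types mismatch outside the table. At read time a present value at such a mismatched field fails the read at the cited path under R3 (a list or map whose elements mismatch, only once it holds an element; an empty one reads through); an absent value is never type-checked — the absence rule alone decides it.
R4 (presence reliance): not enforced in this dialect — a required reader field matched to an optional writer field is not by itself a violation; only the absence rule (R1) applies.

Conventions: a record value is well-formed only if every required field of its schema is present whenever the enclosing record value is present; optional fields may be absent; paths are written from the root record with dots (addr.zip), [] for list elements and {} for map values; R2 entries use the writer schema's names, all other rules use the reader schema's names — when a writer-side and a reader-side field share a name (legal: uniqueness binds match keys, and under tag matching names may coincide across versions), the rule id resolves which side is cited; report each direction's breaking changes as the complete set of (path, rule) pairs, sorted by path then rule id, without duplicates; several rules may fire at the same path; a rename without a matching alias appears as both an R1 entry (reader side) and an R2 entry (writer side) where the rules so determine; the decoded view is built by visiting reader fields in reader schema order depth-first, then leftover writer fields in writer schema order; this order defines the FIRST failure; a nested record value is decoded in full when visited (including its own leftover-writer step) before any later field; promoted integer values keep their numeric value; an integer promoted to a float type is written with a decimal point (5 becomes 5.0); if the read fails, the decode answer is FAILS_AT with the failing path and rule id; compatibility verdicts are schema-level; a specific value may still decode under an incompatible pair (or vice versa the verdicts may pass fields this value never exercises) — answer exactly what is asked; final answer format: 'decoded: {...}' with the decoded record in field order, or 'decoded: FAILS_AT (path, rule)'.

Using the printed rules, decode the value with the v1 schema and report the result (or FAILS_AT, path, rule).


decoded: {"active": false, "enabled": true, "latitude": 0.25, "attempts": 3, "payload": 0x00}

the writer's type comes first in each Shipment pair
decoding the Shipment value with the v1 reader:
  active := false
  enabled := true (no value, default fills)
  latitude := 0.25
  attempts := 3
  payload := 0x00 (no value, default fills)
  writer signature: unmatched, discarded
  => decoded: {"active": false, "enabled": true, "latitude": 0.25, "attempts": 3, "payload": 0x00}
remaining Shipment differences; none change what is asked:
  removed field enabled from record Shipment -> inert under this dialect — no rule fires on Shipment and the result does not move
  added field signature to record Shipment: required bytes, tag 33 (in v2 it sits last) -> changes Shipment's schema-level verdicts only — the decode of this value is the same
  removed field payload from record Shipment (its key "payload" joins the reserved list) -> inert under this dialect — no rule fires on Shipment and the result does not move
  field latitude in record Shipment: tag 11 changed to 17 -> inert under this dialect — no rule fires on Shipment and the result does not move


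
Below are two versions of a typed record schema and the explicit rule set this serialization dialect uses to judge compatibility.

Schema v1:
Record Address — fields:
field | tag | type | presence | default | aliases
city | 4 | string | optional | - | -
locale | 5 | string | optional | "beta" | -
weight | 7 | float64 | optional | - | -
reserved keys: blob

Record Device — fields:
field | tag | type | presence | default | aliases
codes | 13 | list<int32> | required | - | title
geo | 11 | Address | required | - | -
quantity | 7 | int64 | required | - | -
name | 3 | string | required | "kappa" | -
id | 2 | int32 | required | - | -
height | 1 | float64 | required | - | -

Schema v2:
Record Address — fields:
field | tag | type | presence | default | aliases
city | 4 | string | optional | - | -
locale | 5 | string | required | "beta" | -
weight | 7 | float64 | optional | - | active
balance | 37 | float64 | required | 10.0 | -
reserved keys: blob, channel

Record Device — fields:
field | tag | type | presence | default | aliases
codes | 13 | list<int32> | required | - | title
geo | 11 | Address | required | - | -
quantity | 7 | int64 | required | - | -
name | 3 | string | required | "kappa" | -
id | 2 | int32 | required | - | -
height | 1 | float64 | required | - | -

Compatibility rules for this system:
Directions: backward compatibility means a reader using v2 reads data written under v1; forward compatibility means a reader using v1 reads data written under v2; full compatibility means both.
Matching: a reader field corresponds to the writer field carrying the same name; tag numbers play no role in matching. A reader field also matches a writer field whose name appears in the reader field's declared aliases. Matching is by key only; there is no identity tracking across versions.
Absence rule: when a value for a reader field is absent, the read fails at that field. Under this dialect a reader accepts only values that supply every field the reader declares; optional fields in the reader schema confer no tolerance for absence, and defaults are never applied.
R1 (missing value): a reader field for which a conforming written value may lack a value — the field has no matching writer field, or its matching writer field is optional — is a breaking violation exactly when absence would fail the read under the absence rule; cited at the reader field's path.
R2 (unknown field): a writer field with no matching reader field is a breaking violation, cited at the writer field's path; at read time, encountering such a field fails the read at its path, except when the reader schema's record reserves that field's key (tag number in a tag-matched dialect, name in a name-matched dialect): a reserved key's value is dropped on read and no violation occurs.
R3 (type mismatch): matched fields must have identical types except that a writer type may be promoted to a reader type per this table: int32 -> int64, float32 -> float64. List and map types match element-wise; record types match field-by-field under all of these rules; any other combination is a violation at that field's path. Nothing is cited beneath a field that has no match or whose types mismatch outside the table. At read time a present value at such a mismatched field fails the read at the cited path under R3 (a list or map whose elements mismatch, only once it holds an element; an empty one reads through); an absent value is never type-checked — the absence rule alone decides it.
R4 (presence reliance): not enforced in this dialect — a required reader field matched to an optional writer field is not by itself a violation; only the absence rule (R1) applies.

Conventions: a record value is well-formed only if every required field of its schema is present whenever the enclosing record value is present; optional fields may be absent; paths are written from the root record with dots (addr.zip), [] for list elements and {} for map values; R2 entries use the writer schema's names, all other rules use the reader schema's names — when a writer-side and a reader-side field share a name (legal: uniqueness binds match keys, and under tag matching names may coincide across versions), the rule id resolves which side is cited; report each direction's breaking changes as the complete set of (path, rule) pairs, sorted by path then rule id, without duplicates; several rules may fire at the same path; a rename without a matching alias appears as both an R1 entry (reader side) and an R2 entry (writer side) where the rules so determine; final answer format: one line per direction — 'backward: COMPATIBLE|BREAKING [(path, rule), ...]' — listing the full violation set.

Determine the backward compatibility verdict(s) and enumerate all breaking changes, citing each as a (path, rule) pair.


backward: BREAKING [(geo.balance, R1), (geo.city, R1), (geo.locale, R1), (geo.weight, R1)]

each type pair in Device: writer, then reader
backward on Device — v2 reading data written by v1:
  codes <- codes (list<int32> -> list<int32>, writer required)
  geo <- geo (Address -> Address, writer required)
  quantity <- quantity (int64 -> int64, writer required)
  name <- name (string -> string, writer required)
  id <- id (int32 -> int32, writer required)
  height <- height (float64 -> float64, writer required)
  geo.city <- geo.city (string -> string, writer optional)
  geo.locale <- geo.locale (string -> string, writer optional)
  geo.weight <- geo.weight (float64 -> float64, writer optional)
  geo.balance: no writer-side match
  violation R1 at geo.balance
  violation R1 at geo.city
  violation R1 at geo.locale
  violation R1 at geo.weight
  => 4 violation(s): backward is BREAKING for Device
the other Device changes do not affect what is asked:
  field locale in record Address: optional changed to required -> its effect on Device is confined to the forward direction, not asked
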